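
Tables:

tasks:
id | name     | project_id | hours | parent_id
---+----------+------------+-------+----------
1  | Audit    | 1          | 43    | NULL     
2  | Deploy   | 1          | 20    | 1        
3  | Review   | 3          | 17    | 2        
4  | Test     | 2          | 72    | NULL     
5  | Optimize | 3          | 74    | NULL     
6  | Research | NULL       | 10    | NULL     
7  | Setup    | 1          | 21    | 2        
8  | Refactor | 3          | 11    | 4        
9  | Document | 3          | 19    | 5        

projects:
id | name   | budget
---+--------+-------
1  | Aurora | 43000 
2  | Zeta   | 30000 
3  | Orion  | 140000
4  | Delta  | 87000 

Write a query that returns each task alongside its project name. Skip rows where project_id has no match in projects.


INNER JOIN keeps only tasks rows whose project_id matches an id in projects. Walk through each task:
  - task 1 (Audit): project_id=1 -> matches Aurora
  - task 2 (Deploy): project_id=1 -> matches Aurora
  - task 3 (Review): project_id=3 -> matches Orion
  - task 4 (Test): project_id=2 -> matches Zeta
  - task 5 (Optimize): project_id=3 -> matches Orion
  - task 6 (Research): project_id=NULL, no match -> dropped
  - task 7 (Setup): project_id=1 -> matches Aurora
  - task 8 (Refactor): project_id=3 -> matches Orion
  - task 9 (Document): project_id=3 -> matches Orion
So 1 of 9 rows is dropped.

SQL:
SELECT a.name, b.name AS project
FROM tasks a
INNER JOIN projects b ON a.project_id = b.id

Result:
name     | project
---------+--------
Audit    | Aurora 
Deploy   | Aurora 
Review   | Orion  
Test     | Zeta   
Optimize | Orion  
Setup    | Aurora 
Refactor | Orion  
Document | Orion  


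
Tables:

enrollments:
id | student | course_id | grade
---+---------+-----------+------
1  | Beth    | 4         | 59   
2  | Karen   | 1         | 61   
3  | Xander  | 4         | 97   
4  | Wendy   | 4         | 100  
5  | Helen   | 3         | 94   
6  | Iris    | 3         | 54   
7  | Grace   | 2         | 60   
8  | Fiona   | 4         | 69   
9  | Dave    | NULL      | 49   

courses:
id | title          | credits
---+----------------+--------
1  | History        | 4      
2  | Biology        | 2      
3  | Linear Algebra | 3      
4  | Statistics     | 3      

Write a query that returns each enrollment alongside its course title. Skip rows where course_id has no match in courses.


INNER JOIN keeps only enrollments rows whose course_id matches an id in courses. Walk through each enrollment:
  - enrollment 1 (Beth): course_id=4 -> matches Statistics
  - enrollment 2 (Karen): course_id=1 -> matches History
  - enrollment 3 (Xander): course_id=4 -> matches Statistics
  - enrollment 4 (Wendy): course_id=4 -> matches Statistics
  - enrollment 5 (Helen): course_id=3 -> matches Linear Algebra
  - enrollment 6 (Iris): course_id=3 -> matches Linear Algebra
  - enrollment 7 (Grace): course_id=2 -> matches Biology
  - enrollment 8 (Fiona): course_id=4 -> matches Statistics
  - enrollment 9 (Dave): course_id=NULL, no match -> dropped
So 1 of 9 rows is dropped.

SQL:
SELECT a.student, b.title AS course
FROM enrollments a
INNER JOIN courses b ON a.course_id = b.id

Result:
student | course        
--------+---------------
Beth    | Statistics    
Karen   | History       
Xander  | Statistics    
Wendy   | Statistics    
Helen   | Linear Algebra
Iris    | Linear Algebra
Grace   | Biology       
Fiona   | Statistics    


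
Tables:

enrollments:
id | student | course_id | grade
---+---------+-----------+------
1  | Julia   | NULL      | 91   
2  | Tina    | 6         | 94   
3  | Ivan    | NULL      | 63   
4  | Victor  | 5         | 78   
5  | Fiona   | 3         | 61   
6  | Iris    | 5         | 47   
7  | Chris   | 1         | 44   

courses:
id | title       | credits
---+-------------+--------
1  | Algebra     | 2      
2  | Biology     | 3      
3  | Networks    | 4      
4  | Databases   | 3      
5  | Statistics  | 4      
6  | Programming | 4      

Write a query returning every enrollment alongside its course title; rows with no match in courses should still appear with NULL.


LEFT JOIN keeps every row from enrollments (the left table); where course_id has no match in courses, the course columns become NULL. Walk through each enrollment:
  - enrollment 1 (Julia): course_id=NULL, no match -> kept with NULL
  - enrollment 2 (Tina): course_id=6 -> matches Programming
  - enrollment 3 (Ivan): course_id=NULL, no match -> kept with NULL
  - enrollment 4 (Victor): course_id=5 -> matches Statistics
  - enrollment 5 (Fiona): course_id=3 -> matches Networks
  - enrollment 6 (Iris): course_id=5 -> matches Statistics
  - enrollment 7 (Chris): course_id=1 -> matches Algebra
All 7 rows appear; 2 have NULL course.

SQL:
SELECT a.student, b.title AS course
FROM enrollments a
LEFT JOIN courses b ON a.course_id = b.id

Result:
student | course     
--------+------------
Julia   | NULL       
Tina    | Programming
Ivan    | NULL       
Victor  | Statistics 
Fiona   | Networks   
Iris    | Statistics 
Chris   | Algebra    


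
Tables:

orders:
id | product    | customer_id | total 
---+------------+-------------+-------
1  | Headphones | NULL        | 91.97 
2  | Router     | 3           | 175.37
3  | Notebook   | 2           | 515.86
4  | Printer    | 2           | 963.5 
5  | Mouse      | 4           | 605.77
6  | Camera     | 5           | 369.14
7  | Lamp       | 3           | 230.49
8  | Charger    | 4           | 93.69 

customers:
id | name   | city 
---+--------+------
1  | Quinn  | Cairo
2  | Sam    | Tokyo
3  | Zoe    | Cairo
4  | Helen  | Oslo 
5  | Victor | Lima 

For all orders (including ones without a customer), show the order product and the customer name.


LEFT JOIN keeps every row from orders (the left table); where customer_id has no match in customers, the customer columns become NULL. Walk through each order:
  - order 1 (Headphones): customer_id=NULL, no match -> kept with NULL
  - order 2 (Router): customer_id=3 -> matches Zoe
  - order 3 (Notebook): customer_id=2 -> matches Sam
  - order 4 (Printer): customer_id=2 -> matches Sam
  - order 5 (Mouse): customer_id=4 -> matches Helen
  - order 6 (Camera): customer_id=5 -> matches Victor
  - order 7 (Lamp): customer_id=3 -> matches Zoe
  - order 8 (Charger): customer_id=4 -> matches Helen
All 8 rows appear; 1 has NULL customer.

SQL:
SELECT a.product, b.name AS customer
FROM orders a
LEFT JOIN customers b ON a.customer_id = b.id

Result:
product    | customer
-----------+---------
Headphones | NULL    
Router     | Zoe     
Notebook   | Sam     
Printer    | Sam     
Mouse      | Helen   
Camera     | Victor  
Lamp       | Zoe     
Charger    | Helen   


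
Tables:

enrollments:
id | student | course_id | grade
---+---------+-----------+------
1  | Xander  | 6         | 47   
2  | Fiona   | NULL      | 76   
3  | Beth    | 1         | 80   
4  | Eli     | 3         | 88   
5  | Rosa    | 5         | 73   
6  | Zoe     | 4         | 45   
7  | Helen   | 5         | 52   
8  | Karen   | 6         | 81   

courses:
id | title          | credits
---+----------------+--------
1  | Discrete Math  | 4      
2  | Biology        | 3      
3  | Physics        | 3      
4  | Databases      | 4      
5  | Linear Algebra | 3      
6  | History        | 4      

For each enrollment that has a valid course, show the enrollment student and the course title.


INNER JOIN keeps only enrollments rows whose course_id matches an id in courses. Walk through each enrollment:
  - enrollment 1 (Xander): course_id=6 -> matches History
  - enrollment 2 (Fiona): course_id=NULL, no match -> dropped
  - enrollment 3 (Beth): course_id=1 -> matches Discrete Math
  - enrollment 4 (Eli): course_id=3 -> matches Physics
  - enrollment 5 (Rosa): course_id=5 -> matches Linear Algebra
  - enrollment 6 (Zoe): course_id=4 -> matches Databases
  - enrollment 7 (Helen): course_id=5 -> matches Linear Algebra
  - enrollment 8 (Karen): course_id=6 -> matches History
So 1 of 8 rows is dropped.

SQL:
SELECT a.student, b.title AS course
FROM enrollments a
INNER JOIN courses b ON a.course_id = b.id

Result:
student | course        
--------+---------------
Xander  | History       
Beth    | Discrete Math 
Eli     | Physics       
Rosa    | Linear Algebra
Zoe     | Databases     
Helen   | Linear Algebra
Karen   | History       


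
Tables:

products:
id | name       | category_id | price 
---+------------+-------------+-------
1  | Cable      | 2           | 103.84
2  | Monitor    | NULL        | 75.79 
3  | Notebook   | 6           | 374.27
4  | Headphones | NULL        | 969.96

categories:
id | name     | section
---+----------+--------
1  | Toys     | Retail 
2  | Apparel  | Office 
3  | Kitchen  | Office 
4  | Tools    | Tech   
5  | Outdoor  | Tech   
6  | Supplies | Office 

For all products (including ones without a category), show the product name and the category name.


LEFT JOIN keeps every row from products (the left table); where category_id has no match in categories, the category columns become NULL. Walk through each product:
  - product 1 (Cable): category_id=2 -> matches Apparel
  - product 2 (Monitor): category_id=NULL, no match -> kept with NULL
  - product 3 (Notebook): category_id=6 -> matches Supplies
  - product 4 (Headphones): category_id=NULL, no match -> kept with NULL
All 4 rows appear; 2 have NULL category.

SQL:
SELECT a.name, b.name AS category
FROM products a
LEFT JOIN categories b ON a.category_id = b.id

Result:
name       | category
-----------+---------
Cable      | Apparel 
Monitor    | NULL    
Notebook   | Supplies
Headphones | NULL    


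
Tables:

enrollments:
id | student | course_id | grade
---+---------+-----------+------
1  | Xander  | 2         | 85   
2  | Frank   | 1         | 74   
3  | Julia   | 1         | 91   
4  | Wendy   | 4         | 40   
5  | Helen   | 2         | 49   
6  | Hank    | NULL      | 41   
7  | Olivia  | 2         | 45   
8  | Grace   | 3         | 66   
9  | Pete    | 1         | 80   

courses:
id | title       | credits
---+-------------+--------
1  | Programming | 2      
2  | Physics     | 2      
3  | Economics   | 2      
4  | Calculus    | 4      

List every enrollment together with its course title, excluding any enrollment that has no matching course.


INNER JOIN keeps only enrollments rows whose course_id matches an id in courses. Walk through each enrollment:
  - enrollment 1 (Xander): course_id=2 -> matches Physics
  - enrollment 2 (Frank): course_id=1 -> matches Programming
  - enrollment 3 (Julia): course_id=1 -> matches Programming
  - enrollment 4 (Wendy): course_id=4 -> matches Calculus
  - enrollment 5 (Helen): course_id=2 -> matches Physics
  - enrollment 6 (Hank): course_id=NULL, no match -> dropped
  - enrollment 7 (Olivia): course_id=2 -> matches Physics
  - enrollment 8 (Grace): course_id=3 -> matches Economics
  - enrollment 9 (Pete): course_id=1 -> matches Programming
So 1 of 9 rows is dropped.

SQL:
SELECT a.student, b.title AS course
FROM enrollments a
INNER JOIN courses b ON a.course_id = b.id

Result:
student | course     
--------+------------
Xander  | Physics    
Frank   | Programming
Julia   | Programming
Wendy   | Calculus   
Helen   | Physics    
Olivia  | Physics    
Grace   | Economics  
Pete    | Programming


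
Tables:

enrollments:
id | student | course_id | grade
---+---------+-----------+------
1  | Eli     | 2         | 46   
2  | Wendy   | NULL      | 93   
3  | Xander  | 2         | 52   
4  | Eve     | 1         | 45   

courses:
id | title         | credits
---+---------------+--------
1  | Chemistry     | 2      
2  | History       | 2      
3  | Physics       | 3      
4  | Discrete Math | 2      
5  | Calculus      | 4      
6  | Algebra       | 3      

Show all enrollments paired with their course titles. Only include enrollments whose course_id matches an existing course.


INNER JOIN keeps only enrollments rows whose course_id matches an id in courses. Walk through each enrollment:
  - enrollment 1 (Eli): course_id=2 -> matches History
  - enrollment 2 (Wendy): course_id=NULL, no match -> dropped
  - enrollment 3 (Xander): course_id=2 -> matches History
  - enrollment 4 (Eve): course_id=1 -> matches Chemistry
So 1 of 4 rows is dropped.

SQL:
SELECT a.student, b.title AS course
FROM enrollments a
INNER JOIN courses b ON a.course_id = b.id

Result:
student | course   
--------+----------
Eli     | History  
Xander  | History  
Eve     | Chemistry


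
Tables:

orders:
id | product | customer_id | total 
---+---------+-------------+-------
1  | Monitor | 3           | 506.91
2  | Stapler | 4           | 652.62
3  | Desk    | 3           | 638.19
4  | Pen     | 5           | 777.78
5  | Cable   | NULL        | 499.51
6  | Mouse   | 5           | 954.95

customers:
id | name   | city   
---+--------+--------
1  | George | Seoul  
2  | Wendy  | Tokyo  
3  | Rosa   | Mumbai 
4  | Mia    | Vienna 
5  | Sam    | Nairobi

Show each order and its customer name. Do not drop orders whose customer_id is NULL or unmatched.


LEFT JOIN keeps every row from orders (the left table); where customer_id has no match in customers, the customer columns become NULL. Walk through each order:
  - order 1 (Monitor): customer_id=3 -> matches Rosa
  - order 2 (Stapler): customer_id=4 -> matches Mia
  - order 3 (Desk): customer_id=3 -> matches Rosa
  - order 4 (Pen): customer_id=5 -> matches Sam
  - order 5 (Cable): customer_id=NULL, no match -> kept with NULL
  - order 6 (Mouse): customer_id=5 -> matches Sam
All 6 rows appear; 1 has NULL customer.

SQL:
SELECT a.product, b.name AS customer
FROM orders a
LEFT JOIN customers b ON a.customer_id = b.id

Result:
product | customer
--------+---------
Monitor | Rosa    
Stapler | Mia     
Desk    | Rosa    
Pen     | Sam     
Cable   | NULL    
Mouse   | Sam     


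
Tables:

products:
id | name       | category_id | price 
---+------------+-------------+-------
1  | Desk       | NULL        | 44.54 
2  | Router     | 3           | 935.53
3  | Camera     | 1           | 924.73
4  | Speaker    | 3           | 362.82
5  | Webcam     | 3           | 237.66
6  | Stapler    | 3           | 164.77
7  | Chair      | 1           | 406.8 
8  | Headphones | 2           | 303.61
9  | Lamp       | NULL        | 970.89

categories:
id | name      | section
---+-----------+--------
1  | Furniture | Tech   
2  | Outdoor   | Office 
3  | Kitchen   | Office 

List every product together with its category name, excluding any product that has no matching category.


INNER JOIN keeps only products rows whose category_id matches an id in categories. Walk through each product:
  - product 1 (Desk): category_id=NULL, no match -> dropped
  - product 2 (Router): category_id=3 -> matches Kitchen
  - product 3 (Camera): category_id=1 -> matches Furniture
  - product 4 (Speaker): category_id=3 -> matches Kitchen
  - product 5 (Webcam): category_id=3 -> matches Kitchen
  - product 6 (Stapler): category_id=3 -> matches Kitchen
  - product 7 (Chair): category_id=1 -> matches Furniture
  - product 8 (Headphones): category_id=2 -> matches Outdoor
  - product 9 (Lamp): category_id=NULL, no match -> dropped
So 2 of 9 rows are dropped.

SQL:
SELECT a.name, b.name AS category
FROM products a
INNER JOIN categories b ON a.category_id = b.id

Result:
name       | category 
-----------+----------
Router     | Kitchen  
Camera     | Furniture
Speaker    | Kitchen  
Webcam     | Kitchen  
Stapler    | Kitchen  
Chair      | Furniture
Headphones | Outdoor  


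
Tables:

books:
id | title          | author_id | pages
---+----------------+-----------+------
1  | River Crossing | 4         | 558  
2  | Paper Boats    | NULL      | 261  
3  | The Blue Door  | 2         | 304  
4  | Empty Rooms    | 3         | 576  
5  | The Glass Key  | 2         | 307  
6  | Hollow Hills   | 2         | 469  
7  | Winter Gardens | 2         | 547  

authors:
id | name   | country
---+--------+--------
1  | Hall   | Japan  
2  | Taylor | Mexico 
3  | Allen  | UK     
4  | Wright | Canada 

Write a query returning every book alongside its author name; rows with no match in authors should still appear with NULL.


LEFT JOIN keeps every row from books (the left table); where author_id has no match in authors, the author columns become NULL. Walk through each book:
  - book 1 (River Crossing): author_id=4 -> matches Wright
  - book 2 (Paper Boats): author_id=NULL, no match -> kept with NULL
  - book 3 (The Blue Door): author_id=2 -> matches Taylor
  - book 4 (Empty Rooms): author_id=3 -> matches Allen
  - book 5 (The Glass Key): author_id=2 -> matches Taylor
  - book 6 (Hollow Hills): author_id=2 -> matches Taylor
  - book 7 (Winter Gardens): author_id=2 -> matches Taylor
All 7 rows appear; 1 has NULL author.

SQL:
SELECT a.title, b.name AS author
FROM books a
LEFT JOIN authors b ON a.author_id = b.id

Result:
title          | author
---------------+-------
River Crossing | Wright
Paper Boats    | NULL  
The Blue Door  | Taylor
Empty Rooms    | Allen 
The Glass Key  | Taylor
Hollow Hills   | Taylor
Winter Gardens | Taylor


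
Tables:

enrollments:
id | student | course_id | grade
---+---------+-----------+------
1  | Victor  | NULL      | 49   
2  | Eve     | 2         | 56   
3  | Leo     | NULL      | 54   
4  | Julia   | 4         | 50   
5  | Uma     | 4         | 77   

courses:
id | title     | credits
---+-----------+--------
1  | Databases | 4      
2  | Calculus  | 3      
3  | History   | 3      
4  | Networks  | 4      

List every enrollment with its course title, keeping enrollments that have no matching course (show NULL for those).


LEFT JOIN keeps every row from enrollments (the left table); where course_id has no match in courses, the course columns become NULL. Walk through each enrollment:
  - enrollment 1 (Victor): course_id=NULL, no match -> kept with NULL
  - enrollment 2 (Eve): course_id=2 -> matches Calculus
  - enrollment 3 (Leo): course_id=NULL, no match -> kept with NULL
  - enrollment 4 (Julia): course_id=4 -> matches Networks
  - enrollment 5 (Uma): course_id=4 -> matches Networks
All 5 rows appear; 2 have NULL course.

SQL:
SELECT a.student, b.title AS course
FROM enrollments a
LEFT JOIN courses b ON a.course_id = b.id

Result:
student | course  
--------+---------
Victor  | NULL    
Eve     | Calculus
Leo     | NULL    
Julia   | Networks
Uma     | Networks


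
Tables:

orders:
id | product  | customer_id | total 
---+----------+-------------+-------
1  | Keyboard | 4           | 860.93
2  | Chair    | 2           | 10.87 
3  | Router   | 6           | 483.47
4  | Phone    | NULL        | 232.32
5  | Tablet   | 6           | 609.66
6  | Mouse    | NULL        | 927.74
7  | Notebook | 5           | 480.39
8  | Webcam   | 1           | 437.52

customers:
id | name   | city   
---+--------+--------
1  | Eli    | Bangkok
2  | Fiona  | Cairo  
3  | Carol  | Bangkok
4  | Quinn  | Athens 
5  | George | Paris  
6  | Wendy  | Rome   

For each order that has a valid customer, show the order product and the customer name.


INNER JOIN keeps only orders rows whose customer_id matches an id in customers. Walk through each order:
  - order 1 (Keyboard): customer_id=4 -> matches Quinn
  - order 2 (Chair): customer_id=2 -> matches Fiona
  - order 3 (Router): customer_id=6 -> matches Wendy
  - order 4 (Phone): customer_id=NULL, no match -> dropped
  - order 5 (Tablet): customer_id=6 -> matches Wendy
  - order 6 (Mouse): customer_id=NULL, no match -> dropped
  - order 7 (Notebook): customer_id=5 -> matches George
  - order 8 (Webcam): customer_id=1 -> matches Eli
So 2 of 8 rows are dropped.

SQL:
SELECT a.product, b.name AS customer
FROM orders a
INNER JOIN customers b ON a.customer_id = b.id

Result:
product  | customer
---------+---------
Keyboard | Quinn   
Chair    | Fiona   
Router   | Wendy   
Tablet   | Wendy   
Notebook | George  
Webcam   | Eli     


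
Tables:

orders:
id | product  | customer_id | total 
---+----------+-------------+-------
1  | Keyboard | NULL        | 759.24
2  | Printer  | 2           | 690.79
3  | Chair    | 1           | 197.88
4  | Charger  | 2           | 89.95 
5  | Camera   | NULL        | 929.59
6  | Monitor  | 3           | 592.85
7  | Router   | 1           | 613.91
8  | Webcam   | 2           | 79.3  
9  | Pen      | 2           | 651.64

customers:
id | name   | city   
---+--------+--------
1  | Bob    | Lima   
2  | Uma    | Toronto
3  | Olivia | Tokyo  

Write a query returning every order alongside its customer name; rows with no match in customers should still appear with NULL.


LEFT JOIN keeps every row from orders (the left table); where customer_id has no match in customers, the customer columns become NULL. Walk through each order:
  - order 1 (Keyboard): customer_id=NULL, no match -> kept with NULL
  - order 2 (Printer): customer_id=2 -> matches Uma
  - order 3 (Chair): customer_id=1 -> matches Bob
  - order 4 (Charger): customer_id=2 -> matches Uma
  - order 5 (Camera): customer_id=NULL, no match -> kept with NULL
  - order 6 (Monitor): customer_id=3 -> matches Olivia
  - order 7 (Router): customer_id=1 -> matches Bob
  - order 8 (Webcam): customer_id=2 -> matches Uma
  - order 9 (Pen): customer_id=2 -> matches Uma
All 9 rows appear; 2 have NULL customer.

SQL:
SELECT a.product, b.name AS customer
FROM orders a
LEFT JOIN customers b ON a.customer_id = b.id

Result:
product  | customer
---------+---------
Keyboard | NULL    
Printer  | Uma     
Chair    | Bob     
Charger  | Uma     
Camera   | NULL    
Monitor  | Olivia  
Router   | Bob     
Webcam   | Uma     
Pen      | Uma     


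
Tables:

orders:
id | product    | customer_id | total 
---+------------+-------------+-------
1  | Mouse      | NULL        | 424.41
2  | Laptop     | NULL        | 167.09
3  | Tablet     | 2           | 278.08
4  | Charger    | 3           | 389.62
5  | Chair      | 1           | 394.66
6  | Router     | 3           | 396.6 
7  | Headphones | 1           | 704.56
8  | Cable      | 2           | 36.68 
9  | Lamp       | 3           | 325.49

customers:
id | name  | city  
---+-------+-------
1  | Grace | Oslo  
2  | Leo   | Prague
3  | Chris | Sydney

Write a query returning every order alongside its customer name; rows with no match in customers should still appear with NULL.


LEFT JOIN keeps every row from orders (the left table); where customer_id has no match in customers, the customer columns become NULL. Walk through each order:
  - order 1 (Mouse): customer_id=NULL, no match -> kept with NULL
  - order 2 (Laptop): customer_id=NULL, no match -> kept with NULL
  - order 3 (Tablet): customer_id=2 -> matches Leo
  - order 4 (Charger): customer_id=3 -> matches Chris
  - order 5 (Chair): customer_id=1 -> matches Grace
  - order 6 (Router): customer_id=3 -> matches Chris
  - order 7 (Headphones): customer_id=1 -> matches Grace
  - order 8 (Cable): customer_id=2 -> matches Leo
  - order 9 (Lamp): customer_id=3 -> matches Chris
All 9 rows appear; 2 have NULL customer.

SQL:
SELECT a.product, b.name AS customer
FROM orders a
LEFT JOIN customers b ON a.customer_id = b.id

Result:
product    | customer
-----------+---------
Mouse      | NULL    
Laptop     | NULL    
Tablet     | Leo     
Charger    | Chris   
Chair      | Grace   
Router     | Chris   
Headphones | Grace   
Cable      | Leo     
Lamp       | Chris   


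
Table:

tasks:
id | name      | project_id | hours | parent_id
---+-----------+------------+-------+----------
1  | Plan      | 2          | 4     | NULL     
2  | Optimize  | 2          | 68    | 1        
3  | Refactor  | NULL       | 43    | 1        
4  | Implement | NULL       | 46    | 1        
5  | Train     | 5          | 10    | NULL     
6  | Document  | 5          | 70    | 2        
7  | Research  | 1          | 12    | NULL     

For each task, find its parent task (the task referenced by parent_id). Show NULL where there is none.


This is a self-join: tasks is joined to a second copy of itself, matching each row's parent_id to another row's id. Use LEFT JOIN so rows with parent_id=NULL are kept.
  - task 1 (Plan): parent_id=NULL -> NULL
  - task 2 (Optimize): parent_id=1 -> Plan
  - task 3 (Refactor): parent_id=1 -> Plan
  - task 4 (Implement): parent_id=1 -> Plan
  - task 5 (Train): parent_id=NULL -> NULL
  - task 6 (Document): parent_id=2 -> Optimize
  - task 7 (Research): parent_id=NULL -> NULL

SQL:
SELECT a.name AS item, b.name AS parent
FROM tasks a
LEFT JOIN tasks b ON a.parent_id = b.id

Result:
item      | parent  
----------+---------
Plan      | NULL    
Optimize  | Plan    
Refactor  | Plan    
Implement | Plan    
Train     | NULL    
Document  | Optimize
Research  | NULL    


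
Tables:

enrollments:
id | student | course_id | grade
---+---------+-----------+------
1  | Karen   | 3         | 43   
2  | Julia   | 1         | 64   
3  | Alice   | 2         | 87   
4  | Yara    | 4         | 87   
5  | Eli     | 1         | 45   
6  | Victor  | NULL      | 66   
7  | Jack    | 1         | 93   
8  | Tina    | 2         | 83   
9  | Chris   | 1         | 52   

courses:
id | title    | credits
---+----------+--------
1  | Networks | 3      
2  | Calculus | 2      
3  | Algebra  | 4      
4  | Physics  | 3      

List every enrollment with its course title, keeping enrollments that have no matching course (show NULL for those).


LEFT JOIN keeps every row from enrollments (the left table); where course_id has no match in courses, the course columns become NULL. Walk through each enrollment:
  - enrollment 1 (Karen): course_id=3 -> matches Algebra
  - enrollment 2 (Julia): course_id=1 -> matches Networks
  - enrollment 3 (Alice): course_id=2 -> matches Calculus
  - enrollment 4 (Yara): course_id=4 -> matches Physics
  - enrollment 5 (Eli): course_id=1 -> matches Networks
  - enrollment 6 (Victor): course_id=NULL, no match -> kept with NULL
  - enrollment 7 (Jack): course_id=1 -> matches Networks
  - enrollment 8 (Tina): course_id=2 -> matches Calculus
  - enrollment 9 (Chris): course_id=1 -> matches Networks
All 9 rows appear; 1 has NULL course.

SQL:
SELECT a.student, b.title AS course
FROM enrollments a
LEFT JOIN courses b ON a.course_id = b.id

Result:
student | course  
--------+---------
Karen   | Algebra 
Julia   | Networks
Alice   | Calculus
Yara    | Physics 
Eli     | Networks
Victor  | NULL    
Jack    | Networks
Tina    | Calculus
Chris   | Networks


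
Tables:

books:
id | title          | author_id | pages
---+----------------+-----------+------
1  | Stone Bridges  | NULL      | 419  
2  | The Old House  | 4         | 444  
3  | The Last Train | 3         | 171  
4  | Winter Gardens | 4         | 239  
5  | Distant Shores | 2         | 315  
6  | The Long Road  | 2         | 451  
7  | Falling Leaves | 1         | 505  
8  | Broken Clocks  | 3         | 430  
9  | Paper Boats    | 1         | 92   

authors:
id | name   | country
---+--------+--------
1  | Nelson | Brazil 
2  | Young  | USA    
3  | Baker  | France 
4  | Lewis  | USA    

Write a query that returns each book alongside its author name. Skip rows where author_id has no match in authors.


INNER JOIN keeps only books rows whose author_id matches an id in authors. Walk through each book:
  - book 1 (Stone Bridges): author_id=NULL, no match -> dropped
  - book 2 (The Old House): author_id=4 -> matches Lewis
  - book 3 (The Last Train): author_id=3 -> matches Baker
  - book 4 (Winter Gardens): author_id=4 -> matches Lewis
  - book 5 (Distant Shores): author_id=2 -> matches Young
  - book 6 (The Long Road): author_id=2 -> matches Young
  - book 7 (Falling Leaves): author_id=1 -> matches Nelson
  - book 8 (Broken Clocks): author_id=3 -> matches Baker
  - book 9 (Paper Boats): author_id=1 -> matches Nelson
So 1 of 9 rows is dropped.

SQL:
SELECT a.title, b.name AS author
FROM books a
INNER JOIN authors b ON a.author_id = b.id

Result:
title          | author
---------------+-------
The Old House  | Lewis 
The Last Train | Baker 
Winter Gardens | Lewis 
Distant Shores | Young 
The Long Road  | Young 
Falling Leaves | Nelson
Broken Clocks  | Baker 
Paper Boats    | Nelson


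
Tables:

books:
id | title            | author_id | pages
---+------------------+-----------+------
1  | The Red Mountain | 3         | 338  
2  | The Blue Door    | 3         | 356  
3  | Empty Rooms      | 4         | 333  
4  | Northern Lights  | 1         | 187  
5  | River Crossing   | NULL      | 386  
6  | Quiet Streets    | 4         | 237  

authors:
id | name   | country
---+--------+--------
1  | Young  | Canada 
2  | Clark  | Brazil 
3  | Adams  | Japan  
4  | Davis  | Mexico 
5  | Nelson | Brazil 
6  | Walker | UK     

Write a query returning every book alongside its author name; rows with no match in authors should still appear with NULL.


LEFT JOIN keeps every row from books (the left table); where author_id has no match in authors, the author columns become NULL. Walk through each book:
  - book 1 (The Red Mountain): author_id=3 -> matches Adams
  - book 2 (The Blue Door): author_id=3 -> matches Adams
  - book 3 (Empty Rooms): author_id=4 -> matches Davis
  - book 4 (Northern Lights): author_id=1 -> matches Young
  - book 5 (River Crossing): author_id=NULL, no match -> kept with NULL
  - book 6 (Quiet Streets): author_id=4 -> matches Davis
All 6 rows appear; 1 has NULL author.

SQL:
SELECT a.title, b.name AS author
FROM books a
LEFT JOIN authors b ON a.author_id = b.id

Result:
title            | author
-----------------+-------
The Red Mountain | Adams 
The Blue Door    | Adams 
Empty Rooms      | Davis 
Northern Lights  | Young 
River Crossing   | NULL  
Quiet Streets    | Davis 


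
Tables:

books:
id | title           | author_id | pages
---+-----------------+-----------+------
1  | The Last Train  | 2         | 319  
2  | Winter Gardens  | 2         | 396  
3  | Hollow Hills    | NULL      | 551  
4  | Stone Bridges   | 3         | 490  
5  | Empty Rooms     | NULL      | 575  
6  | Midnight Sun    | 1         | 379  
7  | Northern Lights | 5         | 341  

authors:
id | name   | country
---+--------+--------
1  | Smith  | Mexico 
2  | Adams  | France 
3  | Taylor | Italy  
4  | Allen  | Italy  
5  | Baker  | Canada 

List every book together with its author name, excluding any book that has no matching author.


INNER JOIN keeps only books rows whose author_id matches an id in authors. Walk through each book:
  - book 1 (The Last Train): author_id=2 -> matches Adams
  - book 2 (Winter Gardens): author_id=2 -> matches Adams
  - book 3 (Hollow Hills): author_id=NULL, no match -> dropped
  - book 4 (Stone Bridges): author_id=3 -> matches Taylor
  - book 5 (Empty Rooms): author_id=NULL, no match -> dropped
  - book 6 (Midnight Sun): author_id=1 -> matches Smith
  - book 7 (Northern Lights): author_id=5 -> matches Baker
So 2 of 7 rows are dropped.

SQL:
SELECT a.title, b.name AS author
FROM books a
INNER JOIN authors b ON a.author_id = b.id

Result:
title           | author
----------------+-------
The Last Train  | Adams 
Winter Gardens  | Adams 
Stone Bridges   | Taylor
Midnight Sun    | Smith 
Northern Lights | Baker 


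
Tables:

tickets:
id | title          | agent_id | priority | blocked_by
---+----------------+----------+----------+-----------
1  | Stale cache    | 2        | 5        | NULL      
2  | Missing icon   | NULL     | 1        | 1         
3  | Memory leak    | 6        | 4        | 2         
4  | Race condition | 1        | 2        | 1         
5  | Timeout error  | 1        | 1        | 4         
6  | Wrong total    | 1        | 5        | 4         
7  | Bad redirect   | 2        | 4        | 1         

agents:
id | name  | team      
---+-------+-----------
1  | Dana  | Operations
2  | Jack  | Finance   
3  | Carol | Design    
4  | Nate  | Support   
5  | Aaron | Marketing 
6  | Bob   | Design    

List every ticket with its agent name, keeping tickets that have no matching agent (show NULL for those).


LEFT JOIN keeps every row from tickets (the left table); where agent_id has no match in agents, the agent columns become NULL. Walk through each ticket:
  - ticket 1 (Stale cache): agent_id=2 -> matches Jack
  - ticket 2 (Missing icon): agent_id=NULL, no match -> kept with NULL
  - ticket 3 (Memory leak): agent_id=6 -> matches Bob
  - ticket 4 (Race condition): agent_id=1 -> matches Dana
  - ticket 5 (Timeout error): agent_id=1 -> matches Dana
  - ticket 6 (Wrong total): agent_id=1 -> matches Dana
  - ticket 7 (Bad redirect): agent_id=2 -> matches Jack
All 7 rows appear; 1 has NULL agent.

SQL:
SELECT a.title, b.name AS agent
FROM tickets a
LEFT JOIN agents b ON a.agent_id = b.id

Result:
title          | agent
---------------+------
Stale cache    | Jack 
Missing icon   | NULL 
Memory leak    | Bob  
Race condition | Dana 
Timeout error  | Dana 
Wrong total    | Dana 
Bad redirect   | Jack 


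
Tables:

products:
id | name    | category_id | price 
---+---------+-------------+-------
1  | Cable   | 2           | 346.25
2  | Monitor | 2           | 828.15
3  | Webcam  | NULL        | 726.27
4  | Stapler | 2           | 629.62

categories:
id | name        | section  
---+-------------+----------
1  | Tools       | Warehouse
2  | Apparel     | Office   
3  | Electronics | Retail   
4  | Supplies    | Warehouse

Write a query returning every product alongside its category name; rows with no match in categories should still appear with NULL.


LEFT JOIN keeps every row from products (the left table); where category_id has no match in categories, the category columns become NULL. Walk through each product:
  - product 1 (Cable): category_id=2 -> matches Apparel
  - product 2 (Monitor): category_id=2 -> matches Apparel
  - product 3 (Webcam): category_id=NULL, no match -> kept with NULL
  - product 4 (Stapler): category_id=2 -> matches Apparel
All 4 rows appear; 1 has NULL category.

SQL:
SELECT a.name, b.name AS category
FROM products a
LEFT JOIN categories b ON a.category_id = b.id

Result:
name    | category
--------+---------
Cable   | Apparel 
Monitor | Apparel 
Webcam  | NULL    
Stapler | Apparel 


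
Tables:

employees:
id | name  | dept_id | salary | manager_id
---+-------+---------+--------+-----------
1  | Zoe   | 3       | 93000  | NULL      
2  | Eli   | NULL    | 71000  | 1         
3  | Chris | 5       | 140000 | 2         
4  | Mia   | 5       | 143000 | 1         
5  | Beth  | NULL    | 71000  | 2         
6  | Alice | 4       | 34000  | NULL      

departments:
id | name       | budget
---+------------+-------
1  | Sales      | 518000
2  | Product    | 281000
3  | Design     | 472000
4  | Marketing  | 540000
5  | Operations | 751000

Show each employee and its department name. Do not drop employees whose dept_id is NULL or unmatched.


LEFT JOIN keeps every row from employees (the left table); where dept_id has no match in departments, the department columns become NULL. Walk through each employee:
  - employee 1 (Zoe): dept_id=3 -> matches Design
  - employee 2 (Eli): dept_id=NULL, no match -> kept with NULL
  - employee 3 (Chris): dept_id=5 -> matches Operations
  - employee 4 (Mia): dept_id=5 -> matches Operations
  - employee 5 (Beth): dept_id=NULL, no match -> kept with NULL
  - employee 6 (Alice): dept_id=4 -> matches Marketing
All 6 rows appear; 2 have NULL department.

SQL:
SELECT a.name, b.name AS department
FROM employees a
LEFT JOIN departments b ON a.dept_id = b.id

Result:
name  | department
------+-----------
Zoe   | Design    
Eli   | NULL      
Chris | Operations
Mia   | Operations
Beth  | NULL      
Alice | Marketing 


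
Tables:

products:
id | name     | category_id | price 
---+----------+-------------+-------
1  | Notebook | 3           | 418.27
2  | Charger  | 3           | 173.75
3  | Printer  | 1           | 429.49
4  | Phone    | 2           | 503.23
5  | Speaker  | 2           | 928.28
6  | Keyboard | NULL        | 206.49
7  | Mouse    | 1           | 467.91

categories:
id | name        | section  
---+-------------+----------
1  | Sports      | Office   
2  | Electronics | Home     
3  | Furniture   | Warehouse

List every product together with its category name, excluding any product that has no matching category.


INNER JOIN keeps only products rows whose category_id matches an id in categories. Walk through each product:
  - product 1 (Notebook): category_id=3 -> matches Furniture
  - product 2 (Charger): category_id=3 -> matches Furniture
  - product 3 (Printer): category_id=1 -> matches Sports
  - product 4 (Phone): category_id=2 -> matches Electronics
  - product 5 (Speaker): category_id=2 -> matches Electronics
  - product 6 (Keyboard): category_id=NULL, no match -> dropped
  - product 7 (Mouse): category_id=1 -> matches Sports
So 1 of 7 rows is dropped.

SQL:
SELECT a.name, b.name AS category
FROM products a
INNER JOIN categories b ON a.category_id = b.id

Result:
name     | category   
---------+------------
Notebook | Furniture  
Charger  | Furniture  
Printer  | Sports     
Phone    | Electronics
Speaker  | Electronics
Mouse    | Sports     


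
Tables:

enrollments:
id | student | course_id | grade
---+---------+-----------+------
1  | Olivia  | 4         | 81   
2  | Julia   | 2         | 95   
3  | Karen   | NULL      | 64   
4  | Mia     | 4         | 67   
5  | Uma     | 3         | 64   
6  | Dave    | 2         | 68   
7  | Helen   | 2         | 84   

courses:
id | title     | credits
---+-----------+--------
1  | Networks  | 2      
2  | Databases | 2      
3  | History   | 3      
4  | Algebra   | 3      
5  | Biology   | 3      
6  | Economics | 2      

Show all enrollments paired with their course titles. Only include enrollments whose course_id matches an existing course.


INNER JOIN keeps only enrollments rows whose course_id matches an id in courses. Walk through each enrollment:
  - enrollment 1 (Olivia): course_id=4 -> matches Algebra
  - enrollment 2 (Julia): course_id=2 -> matches Databases
  - enrollment 3 (Karen): course_id=NULL, no match -> dropped
  - enrollment 4 (Mia): course_id=4 -> matches Algebra
  - enrollment 5 (Uma): course_id=3 -> matches History
  - enrollment 6 (Dave): course_id=2 -> matches Databases
  - enrollment 7 (Helen): course_id=2 -> matches Databases
So 1 of 7 rows is dropped.

SQL:
SELECT a.student, b.title AS course
FROM enrollments a
INNER JOIN courses b ON a.course_id = b.id

Result:
student | course   
--------+----------
Olivia  | Algebra  
Julia   | Databases
Mia     | Algebra  
Uma     | History  
Dave    | Databases
Helen   | Databases


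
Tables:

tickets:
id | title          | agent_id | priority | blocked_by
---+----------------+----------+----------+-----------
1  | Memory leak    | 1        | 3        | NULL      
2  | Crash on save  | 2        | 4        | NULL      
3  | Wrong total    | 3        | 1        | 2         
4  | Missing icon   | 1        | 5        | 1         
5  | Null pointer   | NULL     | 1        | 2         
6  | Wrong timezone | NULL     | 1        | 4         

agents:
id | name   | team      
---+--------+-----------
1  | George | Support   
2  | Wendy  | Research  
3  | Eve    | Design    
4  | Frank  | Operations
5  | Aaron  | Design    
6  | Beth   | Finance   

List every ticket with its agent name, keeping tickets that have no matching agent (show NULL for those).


LEFT JOIN keeps every row from tickets (the left table); where agent_id has no match in agents, the agent columns become NULL. Walk through each ticket:
  - ticket 1 (Memory leak): agent_id=1 -> matches George
  - ticket 2 (Crash on save): agent_id=2 -> matches Wendy
  - ticket 3 (Wrong total): agent_id=3 -> matches Eve
  - ticket 4 (Missing icon): agent_id=1 -> matches George
  - ticket 5 (Null pointer): agent_id=NULL, no match -> kept with NULL
  - ticket 6 (Wrong timezone): agent_id=NULL, no match -> kept with NULL
All 6 rows appear; 2 have NULL agent.

SQL:
SELECT a.title, b.name AS agent
FROM tickets a
LEFT JOIN agents b ON a.agent_id = b.id

Result:
title          | agent 
---------------+-------
Memory leak    | George
Crash on save  | Wendy 
Wrong total    | Eve   
Missing icon   | George
Null pointer   | NULL  
Wrong timezone | NULL  


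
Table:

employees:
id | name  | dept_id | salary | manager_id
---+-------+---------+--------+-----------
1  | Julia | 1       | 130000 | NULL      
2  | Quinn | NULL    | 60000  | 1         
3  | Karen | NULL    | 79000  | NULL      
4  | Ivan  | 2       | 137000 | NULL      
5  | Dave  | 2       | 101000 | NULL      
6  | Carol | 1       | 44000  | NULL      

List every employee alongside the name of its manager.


This is a self-join: employees is joined to a second copy of itself, matching each row's manager_id to another row's id. Use LEFT JOIN so rows with manager_id=NULL are kept.
  - employee 1 (Julia): manager_id=NULL -> NULL
  - employee 2 (Quinn): manager_id=1 -> Julia
  - employee 3 (Karen): manager_id=NULL -> NULL
  - employee 4 (Ivan): manager_id=NULL -> NULL
  - employee 5 (Dave): manager_id=NULL -> NULL
  - employee 6 (Carol): manager_id=NULL -> NULL

SQL:
SELECT a.name AS item, b.name AS manager
FROM employees a
LEFT JOIN employees b ON a.manager_id = b.id

Result:
item  | manager
------+--------
Julia | NULL   
Quinn | Julia  
Karen | NULL   
Ivan  | NULL   
Dave  | NULL   
Carol | NULL   
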